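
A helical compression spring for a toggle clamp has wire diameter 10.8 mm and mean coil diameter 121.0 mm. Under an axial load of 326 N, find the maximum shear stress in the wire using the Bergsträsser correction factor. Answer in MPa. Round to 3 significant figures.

Spring index C = D/d = 121.0/10.8 = 11.2037
K_B = (4C+2)/(4C−3) = 46.815/41.815 = 1.1196
τ₀ = 8FD/(πd³) = 8·326·121.0/(π·10.8³) = 315568/3957.5 = 79.739 MPa
τ_max = K·τ₀ = 1.1196 × 79.739 = 89.274 MPa

89.3 MPa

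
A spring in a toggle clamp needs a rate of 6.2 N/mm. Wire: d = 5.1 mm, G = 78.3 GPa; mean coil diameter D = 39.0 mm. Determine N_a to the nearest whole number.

18

N_a = Gd⁴/(8D³k) = (78.3×10³ × 5.1⁴)/(8 × 39.0³ × 6.2)
    = 5.29715e+07 / 2.94222e+06 = 18 → 18 coils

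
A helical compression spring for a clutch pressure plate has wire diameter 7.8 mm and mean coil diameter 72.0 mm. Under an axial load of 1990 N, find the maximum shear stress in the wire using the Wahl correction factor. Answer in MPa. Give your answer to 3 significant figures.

Spring index C = D/d = 72.0/7.8 = 9.2308
K_W = (4C−1)/(4C−4) + 0.615/C = 35.923/32.923 + 0.0666 = 1.1577
τ₀ = 8FD/(πd³) = 8·1990·72.0/(π·7.8³) = 1.14624e+06/1490.8 = 768.85 MPa
τ_max = K·τ₀ = 1.1577 × 768.85 = 890.13 MPa

890 MPa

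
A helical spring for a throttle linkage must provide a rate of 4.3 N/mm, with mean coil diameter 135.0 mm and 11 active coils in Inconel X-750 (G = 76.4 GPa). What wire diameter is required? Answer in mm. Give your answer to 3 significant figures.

10.5 mm

d = (8D³N_a·k / G)^(1/4) = (8·135.0³·11·4.3 / (76.4×10³))^0.25
  = (12186)^0.25 = 10.5067 mm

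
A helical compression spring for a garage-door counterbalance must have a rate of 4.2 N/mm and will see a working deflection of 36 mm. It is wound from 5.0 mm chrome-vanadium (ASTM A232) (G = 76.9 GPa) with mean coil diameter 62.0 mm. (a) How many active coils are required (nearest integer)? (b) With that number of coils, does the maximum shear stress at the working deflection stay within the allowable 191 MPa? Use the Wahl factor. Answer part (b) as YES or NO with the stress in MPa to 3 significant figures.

(a) 6 coils; (b) NO, τ_max = 213 MPa

N_a = Gd⁴/(8D³k) = (76.9×10³)(5.0⁴)/(8·62.0³·4.2) = 6.002 → N_a = 6
Actual rate k = Gd⁴/(8D³·6) = 4.2014 N/mm
Working load F = kδ = 4.2014·36 = 151.25 N
C = 62.0/5.0 = 12.4000; K_W = (4C−1)/(4C−4)+0.615/C = 1.1154
τ_max = K_W·8FD/(πd³) = 1.1154·191.04 = 213.08 MPa
τ_max > 191 MPa → exceeds allowable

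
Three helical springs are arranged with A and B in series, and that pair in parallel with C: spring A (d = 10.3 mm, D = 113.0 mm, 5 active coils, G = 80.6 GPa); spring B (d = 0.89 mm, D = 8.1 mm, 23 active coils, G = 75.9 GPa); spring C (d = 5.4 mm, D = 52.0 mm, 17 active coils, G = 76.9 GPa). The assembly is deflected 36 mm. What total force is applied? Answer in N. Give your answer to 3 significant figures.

k_A = Gd⁴/(8D³N_a) = (80.6×10³)(10.3⁴)/(8·113.0³·5) = 15.718 N/mm
k_B = Gd⁴/(8D³N_a) = (75.9×10³)(0.89⁴)/(8·8.1³·23) = 0.487 N/mm
k_C = Gd⁴/(8D³N_a) = (76.9×10³)(5.4⁴)/(8·52.0³·17) = 3.4194 N/mm
Springs A,B series: k_AB = 1/(1/15.718+1/0.487) = 0.47236 N/mm; parallel with C: k_eq = 0.47236+3.4194 = 3.8918 N/mm
F = k_eq·δ = 3.8918·36 = 140.1 N

140 N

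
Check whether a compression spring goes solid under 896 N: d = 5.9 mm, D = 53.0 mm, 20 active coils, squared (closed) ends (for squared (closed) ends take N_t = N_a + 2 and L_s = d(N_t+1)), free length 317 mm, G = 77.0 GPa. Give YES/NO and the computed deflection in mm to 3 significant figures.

YES, δ = 229 mm

k = Gd⁴/(8D³N_a) = (77.0×10³)(5.9⁴)/(8·53.0³·20) = 3.917 N/mm
N_t = 22; L_s = 5.9·23 = 135.7 mm; δ_solid = L₀ − L_s = 317 − 135.7 = 181.3 mm
δ = F/k = 896/3.917 = 228.75 mm
δ ≥ δ_solid → spring goes solid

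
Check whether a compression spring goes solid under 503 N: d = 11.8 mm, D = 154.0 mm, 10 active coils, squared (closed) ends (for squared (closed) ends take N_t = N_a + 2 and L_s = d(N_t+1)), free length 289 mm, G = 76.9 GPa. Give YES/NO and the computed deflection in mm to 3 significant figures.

k = Gd⁴/(8D³N_a) = (76.9×10³)(11.8⁴)/(8·154.0³·10) = 5.1027 N/mm
N_t = 12; L_s = 11.8·13 = 153.4 mm; δ_solid = L₀ − L_s = 289 − 153.4 = 135.6 mm
δ = F/k = 503/5.1027 = 98.575 mm
δ < δ_solid → spring does not go solid

NO, δ = 98.6 mm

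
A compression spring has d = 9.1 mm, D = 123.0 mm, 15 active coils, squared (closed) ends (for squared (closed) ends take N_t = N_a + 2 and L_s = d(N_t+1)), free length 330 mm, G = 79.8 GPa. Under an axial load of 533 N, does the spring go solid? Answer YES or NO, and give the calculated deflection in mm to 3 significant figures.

YES, δ = 217 mm

k = Gd⁴/(8D³N_a) = (79.8×10³)(9.1⁴)/(8·123.0³·15) = 2.4506 N/mm
N_t = 17; L_s = 9.1·18 = 163.8 mm; δ_solid = L₀ − L_s = 330 − 163.8 = 166.2 mm
δ = F/k = 533/2.4506 = 217.5 mm
δ ≥ δ_solid → spring goes solid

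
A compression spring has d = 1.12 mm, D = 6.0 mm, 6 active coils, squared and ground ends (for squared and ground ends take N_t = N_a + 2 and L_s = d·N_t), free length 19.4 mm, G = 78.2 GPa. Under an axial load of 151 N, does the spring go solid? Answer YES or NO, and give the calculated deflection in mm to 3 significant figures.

k = Gd⁴/(8D³N_a) = (78.2×10³)(1.12⁴)/(8·6.0³·6) = 11.868 N/mm
N_t = 8; L_s = 1.12·8 = 8.96 mm; δ_solid = L₀ − L_s = 19.4 − 8.96 = 10.44 mm
δ = F/k = 151/11.868 = 12.723 mm
δ ≥ δ_solid → spring goes solid

YES, δ = 12.7 mm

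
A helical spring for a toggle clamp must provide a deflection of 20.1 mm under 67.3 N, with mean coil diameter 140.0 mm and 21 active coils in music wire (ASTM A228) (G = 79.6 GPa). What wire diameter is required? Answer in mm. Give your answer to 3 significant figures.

Required rate k = F/δ = 67.3/20.1 = 3.3483 N/mm
d = (8D³N_a·k / G)^(1/4) = (8·140.0³·21·3.3483 / (79.6×10³))^0.25
  = (19391)^0.25 = 11.8005 mm

11.8 mm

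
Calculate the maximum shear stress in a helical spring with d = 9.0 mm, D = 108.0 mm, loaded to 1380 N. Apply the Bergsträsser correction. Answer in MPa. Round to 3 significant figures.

Spring index C = D/d = 108.0/9.0 = 12.0000
K_B = (4C+2)/(4C−3) = 50.000/45.000 = 1.1111
τ₀ = 8FD/(πd³) = 8·1380·108.0/(π·9.0³) = 1.19232e+06/2290.2 = 520.61 MPa
τ_max = K·τ₀ = 1.1111 × 520.61 = 578.46 MPa

578 MPa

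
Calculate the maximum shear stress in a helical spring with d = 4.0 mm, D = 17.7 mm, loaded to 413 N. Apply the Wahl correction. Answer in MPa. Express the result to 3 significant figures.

395 MPa

Spring index C = D/d = 17.7/4.0 = 4.4250
K_W = (4C−1)/(4C−4) + 0.615/C = 16.700/13.700 + 0.1390 = 1.3580
τ₀ = 8FD/(πd³) = 8·413·17.7/(π·4.0³) = 58480.8/201.06 = 290.86 MPa
τ_max = K·τ₀ = 1.3580 × 290.86 = 394.98 MPa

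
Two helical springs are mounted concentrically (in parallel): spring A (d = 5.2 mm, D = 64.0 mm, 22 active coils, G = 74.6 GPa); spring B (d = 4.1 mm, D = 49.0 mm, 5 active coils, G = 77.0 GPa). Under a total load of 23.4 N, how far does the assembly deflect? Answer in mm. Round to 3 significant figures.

4.03 mm

k_A = Gd⁴/(8D³N_a) = (74.6×10³)(5.2⁴)/(8·64.0³·22) = 1.1822 N/mm
k_B = Gd⁴/(8D³N_a) = (77.0×10³)(4.1⁴)/(8·49.0³·5) = 4.6236 N/mm
Parallel: k_eq = 1.1822 + 4.6236 = 5.8058 N/mm
δ = F/k_eq = 23.4/5.8058 = 4.0305 mm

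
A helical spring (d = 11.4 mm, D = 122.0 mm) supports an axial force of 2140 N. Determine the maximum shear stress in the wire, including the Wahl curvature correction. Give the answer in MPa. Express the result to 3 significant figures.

509 MPa

Spring index C = D/d = 122.0/11.4 = 10.7018
K_W = (4C−1)/(4C−4) + 0.615/C = 41.807/38.807 + 0.0575 = 1.1348
τ₀ = 8FD/(πd³) = 8·2140·122.0/(π·11.4³) = 2.08864e+06/4654.4 = 448.74 MPa
τ_max = K·τ₀ = 1.1348 × 448.74 = 509.22 MPa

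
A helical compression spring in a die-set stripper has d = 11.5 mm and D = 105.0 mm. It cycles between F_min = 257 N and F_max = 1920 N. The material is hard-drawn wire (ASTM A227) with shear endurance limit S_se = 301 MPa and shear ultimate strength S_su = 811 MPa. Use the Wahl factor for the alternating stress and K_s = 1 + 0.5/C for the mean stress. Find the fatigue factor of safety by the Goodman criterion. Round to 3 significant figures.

1.23

C = D/d = 105.0/11.5 = 9.1304; K_W = (4C−1)/(4C−4)+0.615/C = 1.1596; K_s = 1+0.5/C = 1.0548
F_a = (F_max−F_min)/2 = 831.5 N; F_m = (F_max+F_min)/2 = 1088.5 N
τ_a = K_W·8F_aD/(πd³) = 1.1596 × 146.18 = 169.51 MPa
τ_m = K_s·8F_mD/(πd³) = 1.0548 × 191.37 = 201.85 MPa
Goodman: 1/n_f = τ_a/S_se + τ_m/S_su = 169.51/301 + 201.85/811 = 0.56317 + 0.24888 = 0.81206
n_f = 1/0.81206 = 1.231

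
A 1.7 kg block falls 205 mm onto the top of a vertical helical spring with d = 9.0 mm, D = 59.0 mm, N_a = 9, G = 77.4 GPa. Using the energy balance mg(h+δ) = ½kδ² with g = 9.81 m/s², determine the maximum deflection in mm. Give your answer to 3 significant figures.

14.6 mm

k = Gd⁴/(8D³N_a) = (77.4×10³)(9.0⁴)/(8·59.0³·9) = 34.342 N/mm
W = mg = 1.7 × 9.81 = 16.677 N
½kδ² − Wδ − Wh = 0 → δ = (W + √(W² + 2kWh))/k
δ = (16.677 + √(278.12 + 234814))/34.342 = (16.677 + 484.86)/34.342 = 14.604 mm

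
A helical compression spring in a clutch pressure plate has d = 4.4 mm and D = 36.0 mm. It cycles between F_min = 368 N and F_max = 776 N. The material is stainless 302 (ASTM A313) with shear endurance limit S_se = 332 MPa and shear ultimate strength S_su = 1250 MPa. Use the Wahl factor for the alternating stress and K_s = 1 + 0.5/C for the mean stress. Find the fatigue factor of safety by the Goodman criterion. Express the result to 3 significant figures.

0.768

C = D/d = 36.0/4.4 = 8.1818; K_W = (4C−1)/(4C−4)+0.615/C = 1.1796; K_s = 1+0.5/C = 1.0611
F_a = (F_max−F_min)/2 = 204 N; F_m = (F_max+F_min)/2 = 572 N
τ_a = K_W·8F_aD/(πd³) = 1.1796 × 219.54 = 258.97 MPa
τ_m = K_s·8F_mD/(πd³) = 1.0611 × 615.57 = 653.19 MPa
Goodman: 1/n_f = τ_a/S_se + τ_m/S_su = 258.97/332 + 653.19/1250 = 0.78003 + 0.52255 = 1.3026
n_f = 1/1.3026 = 0.7677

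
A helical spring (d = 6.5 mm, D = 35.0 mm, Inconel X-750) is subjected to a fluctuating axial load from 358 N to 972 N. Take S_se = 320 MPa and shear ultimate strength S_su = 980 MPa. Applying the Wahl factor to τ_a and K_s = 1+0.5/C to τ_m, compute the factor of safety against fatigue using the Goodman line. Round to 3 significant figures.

1.56

C = D/d = 35.0/6.5 = 5.3846; K_W = (4C−1)/(4C−4)+0.615/C = 1.2853; K_s = 1+0.5/C = 1.0929
F_a = (F_max−F_min)/2 = 307 N; F_m = (F_max+F_min)/2 = 665 N
τ_a = K_W·8F_aD/(πd³) = 1.2853 × 99.634 = 128.06 MPa
τ_m = K_s·8F_mD/(πd³) = 1.0929 × 215.82 = 235.86 MPa
Goodman: 1/n_f = τ_a/S_se + τ_m/S_su = 128.06/320 + 235.86/980 = 0.40017 + 0.24067 = 0.64085
n_f = 1/0.64085 = 1.56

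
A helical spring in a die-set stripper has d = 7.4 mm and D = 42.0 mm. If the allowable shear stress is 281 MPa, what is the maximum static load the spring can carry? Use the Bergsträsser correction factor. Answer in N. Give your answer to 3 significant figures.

849 N

C = D/d = 42.0/7.4 = 5.6757
K_B = (4C+2)/(4C−3) = 24.703/19.703 = 1.2538
τ_max = K·8FD/(πd³) → F_max = τ_allow·πd³/(8DK)
F_max = 281·π·7.4³/(8·42.0·1.2538) = 3.5773e+05/421.27 = 849.17 N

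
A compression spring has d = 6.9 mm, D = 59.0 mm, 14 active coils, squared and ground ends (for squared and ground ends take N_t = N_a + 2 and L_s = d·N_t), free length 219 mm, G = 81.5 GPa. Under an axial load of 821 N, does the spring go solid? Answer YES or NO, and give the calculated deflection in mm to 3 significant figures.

NO, δ = 102 mm

k = Gd⁴/(8D³N_a) = (81.5×10³)(6.9⁴)/(8·59.0³·14) = 8.0312 N/mm
N_t = 16; L_s = 6.9·16 = 110.4 mm; δ_solid = L₀ − L_s = 219 − 110.4 = 108.6 mm
δ = F/k = 821/8.0312 = 102.23 mm
δ < δ_solid → spring does not go solid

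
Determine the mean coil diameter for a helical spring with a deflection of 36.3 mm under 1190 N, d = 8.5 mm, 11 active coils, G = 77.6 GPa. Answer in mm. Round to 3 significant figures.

52.0 mm

Required rate k = F/δ = 1190/36.3 = 32.782 N/mm
D = (Gd⁴/(8N_a·k))^(1/3) = (77.6×10³·8.5⁴/(8·11·32.782))^(1/3)
  = (140415)^(1/3) = 51.9762 mm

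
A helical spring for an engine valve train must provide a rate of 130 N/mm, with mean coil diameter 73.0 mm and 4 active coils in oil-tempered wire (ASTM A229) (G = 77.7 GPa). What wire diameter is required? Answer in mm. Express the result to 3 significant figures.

12.0 mm

d = (8D³N_a·k / G)^(1/4) = (8·73.0³·4·130 / (77.7×10³))^0.25
  = (20828)^0.25 = 12.0132 mm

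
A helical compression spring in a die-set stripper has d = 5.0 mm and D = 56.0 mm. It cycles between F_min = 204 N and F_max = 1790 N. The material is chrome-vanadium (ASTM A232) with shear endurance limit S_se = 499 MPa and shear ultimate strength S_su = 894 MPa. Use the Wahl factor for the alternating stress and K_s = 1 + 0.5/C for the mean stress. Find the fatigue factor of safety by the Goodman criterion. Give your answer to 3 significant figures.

C = D/d = 56.0/5.0 = 11.2000; K_W = (4C−1)/(4C−4)+0.615/C = 1.1284; K_s = 1+0.5/C = 1.0446
F_a = (F_max−F_min)/2 = 793 N; F_m = (F_max+F_min)/2 = 997 N
τ_a = K_W·8F_aD/(πd³) = 1.1284 × 904.67 = 1020.9 MPa
τ_m = K_s·8F_mD/(πd³) = 1.0446 × 1137.4 = 1188.2 MPa
Goodman: 1/n_f = τ_a/S_se + τ_m/S_su = 1020.9/499 + 1188.2/894 = 2.04583 + 1.32906 = 3.3749
n_f = 1/3.3749 = 0.2963

0.296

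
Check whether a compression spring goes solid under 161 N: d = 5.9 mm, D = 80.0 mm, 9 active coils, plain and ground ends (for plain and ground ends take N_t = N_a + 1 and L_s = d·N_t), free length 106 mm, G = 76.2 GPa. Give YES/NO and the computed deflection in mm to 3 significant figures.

YES, δ = 64.3 mm

k = Gd⁴/(8D³N_a) = (76.2×10³)(5.9⁴)/(8·80.0³·9) = 2.5047 N/mm
N_t = 10; L_s = 5.9·10 = 59 mm; δ_solid = L₀ − L_s = 106 − 59 = 47 mm
δ = F/k = 161/2.5047 = 64.278 mm
δ ≥ δ_solid → spring goes solid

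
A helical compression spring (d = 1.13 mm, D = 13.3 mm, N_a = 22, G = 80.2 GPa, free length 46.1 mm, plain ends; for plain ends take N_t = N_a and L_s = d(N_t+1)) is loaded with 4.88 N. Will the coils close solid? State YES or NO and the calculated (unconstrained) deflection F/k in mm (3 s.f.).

k = Gd⁴/(8D³N_a) = (80.2×10³)(1.13⁴)/(8·13.3³·22) = 0.31581 N/mm
N_t = 22; L_s = 1.13·23 = 25.99 mm; δ_solid = L₀ − L_s = 46.1 − 25.99 = 20.11 mm
δ = F/k = 4.88/0.31581 = 15.453 mm
δ < δ_solid → spring does not go solid

NO, δ = 15.5 mm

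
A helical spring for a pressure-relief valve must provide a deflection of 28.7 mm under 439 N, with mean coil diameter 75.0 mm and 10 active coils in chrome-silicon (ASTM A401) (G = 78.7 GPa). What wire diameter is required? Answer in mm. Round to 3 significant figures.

Required rate k = F/δ = 439/28.7 = 15.296 N/mm
d = (8D³N_a·k / G)^(1/4) = (8·75.0³·10·15.296 / (78.7×10³))^0.25
  = (6559.7)^0.25 = 8.9995 mm

9.00 mm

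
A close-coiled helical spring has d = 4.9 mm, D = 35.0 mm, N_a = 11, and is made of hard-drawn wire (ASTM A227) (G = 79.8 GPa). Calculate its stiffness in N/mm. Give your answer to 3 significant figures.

k = Gd⁴/(8D³N_a) = (79.8×10³ × 4.9⁴) / (8 × 35.0³ × 11)
  = 4.60031e+07 / 3.773e+06 = 12.193 N/mm

12.2 N/mm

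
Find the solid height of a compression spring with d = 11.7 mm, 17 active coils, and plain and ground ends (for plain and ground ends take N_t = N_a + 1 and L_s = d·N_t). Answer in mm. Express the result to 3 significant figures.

211 mm

plain and ground ends: N_t = N_a + 1 = 17 + 1 = 18
L_s = d·N_t = 11.7 × 18 = 210.6 mm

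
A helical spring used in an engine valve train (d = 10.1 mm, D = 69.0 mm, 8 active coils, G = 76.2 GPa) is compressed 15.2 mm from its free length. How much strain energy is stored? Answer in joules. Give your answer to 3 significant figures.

4.36 J

k = Gd⁴/(8D³N_a) = (76.2×10³)(10.1⁴)/(8·69.0³·8) = 37.715 N/mm
U = ½kδ² = 0.5 × 37.715 × 15.2² = 4356.8 N·mm = 4.3568 J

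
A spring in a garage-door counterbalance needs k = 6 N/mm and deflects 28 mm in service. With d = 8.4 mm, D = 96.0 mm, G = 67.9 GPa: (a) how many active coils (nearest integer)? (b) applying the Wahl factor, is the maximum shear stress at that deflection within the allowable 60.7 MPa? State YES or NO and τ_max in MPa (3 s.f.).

N_a = Gd⁴/(8D³k) = (67.9×10³)(8.4⁴)/(8·96.0³·6) = 7.96 → N_a = 8
Actual rate k = Gd⁴/(8D³·8) = 5.9703 N/mm
Working load F = kδ = 5.9703·28 = 167.17 N
C = 96.0/8.4 = 11.4286; K_W = (4C−1)/(4C−4)+0.615/C = 1.1257
τ_max = K_W·8FD/(πd³) = 1.1257·68.948 = 77.617 MPa
τ_max > 60.7 MPa → exceeds allowable

(a) 8 coils; (b) NO, τ_max = 77.6 MPa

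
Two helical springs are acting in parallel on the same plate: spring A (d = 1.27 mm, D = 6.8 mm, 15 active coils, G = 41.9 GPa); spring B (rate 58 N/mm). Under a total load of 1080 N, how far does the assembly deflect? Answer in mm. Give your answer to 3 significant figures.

17.7 mm

k_A = Gd⁴/(8D³N_a) = (41.9×10³)(1.27⁴)/(8·6.8³·15) = 2.8888 N/mm
Parallel: k_eq = 2.8888 + 58 = 60.889 N/mm
δ = F/k_eq = 1080/60.889 = 17.737 mm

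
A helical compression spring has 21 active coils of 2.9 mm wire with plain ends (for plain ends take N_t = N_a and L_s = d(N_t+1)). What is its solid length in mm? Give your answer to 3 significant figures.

plain ends: N_t = N_a = 21
L_s = d·(N_t+1) = 2.9 × 22 = 63.8 mm

63.8 mm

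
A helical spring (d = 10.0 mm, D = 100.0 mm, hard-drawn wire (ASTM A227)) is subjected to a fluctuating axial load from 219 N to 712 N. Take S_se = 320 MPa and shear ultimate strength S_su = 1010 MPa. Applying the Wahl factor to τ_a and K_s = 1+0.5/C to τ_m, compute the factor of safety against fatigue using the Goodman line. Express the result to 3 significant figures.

2.88

C = D/d = 100.0/10.0 = 10.0000; K_W = (4C−1)/(4C−4)+0.615/C = 1.1448; K_s = 1+0.5/C = 1.0500
F_a = (F_max−F_min)/2 = 246.5 N; F_m = (F_max+F_min)/2 = 465.5 N
τ_a = K_W·8F_aD/(πd³) = 1.1448 × 62.771 = 71.862 MPa
τ_m = K_s·8F_mD/(πd³) = 1.0500 × 118.54 = 124.47 MPa
Goodman: 1/n_f = τ_a/S_se + τ_m/S_su = 71.862/320 + 124.47/1010 = 0.22457 + 0.12323 = 0.3478
n_f = 1/0.3478 = 2.875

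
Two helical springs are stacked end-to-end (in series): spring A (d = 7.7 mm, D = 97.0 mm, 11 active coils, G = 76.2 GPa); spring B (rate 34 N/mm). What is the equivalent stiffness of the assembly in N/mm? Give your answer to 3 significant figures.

k_A = Gd⁴/(8D³N_a) = (76.2×10³)(7.7⁴)/(8·97.0³·11) = 3.3352 N/mm
Series: 1/k_eq = 1/3.3352 + 1/34 = 0.32925; k_eq = 3.0373 N/mm

3.04 N/mm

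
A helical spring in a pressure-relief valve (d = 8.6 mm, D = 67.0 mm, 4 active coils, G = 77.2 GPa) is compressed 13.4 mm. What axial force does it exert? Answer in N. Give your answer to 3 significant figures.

k = Gd⁴/(8D³N_a) = (77.2×10³)(8.6⁴)/(8·67.0³·4) = 43.877 N/mm
F = k·δ = 43.877 × 13.4 = 587.95 N

588 N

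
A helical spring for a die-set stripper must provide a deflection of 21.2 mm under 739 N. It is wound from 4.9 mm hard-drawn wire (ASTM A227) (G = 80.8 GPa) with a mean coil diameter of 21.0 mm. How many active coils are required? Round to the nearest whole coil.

18

Required rate k = F/δ = 739/21.2 = 34.858 N/mm
N_a = Gd⁴/(8D³k) = (80.8×10³ × 4.9⁴)/(8 × 21.0³ × 34.858)
    = 4.65796e+07 / 2.5826e+06 = 18.04 → 18 coils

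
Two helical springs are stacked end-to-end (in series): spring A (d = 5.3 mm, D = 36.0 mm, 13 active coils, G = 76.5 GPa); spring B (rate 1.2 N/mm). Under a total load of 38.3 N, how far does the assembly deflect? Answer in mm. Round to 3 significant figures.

k_A = Gd⁴/(8D³N_a) = (76.5×10³)(5.3⁴)/(8·36.0³·13) = 12.44 N/mm
Series: 1/k_eq = 1/12.44 + 1/1.2 = 0.91372; k_eq = 1.0944 N/mm
δ = F/k_eq = 38.3/1.0944 = 34.995 mm

35.0 mm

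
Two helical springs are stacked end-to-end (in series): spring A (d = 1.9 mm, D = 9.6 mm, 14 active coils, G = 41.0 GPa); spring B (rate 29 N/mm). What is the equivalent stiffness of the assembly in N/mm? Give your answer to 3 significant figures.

k_A = Gd⁴/(8D³N_a) = (41.0×10³)(1.9⁴)/(8·9.6³·14) = 5.3922 N/mm
Series: 1/k_eq = 1/5.3922 + 1/29 = 0.21994; k_eq = 4.5468 N/mm

4.55 N/mm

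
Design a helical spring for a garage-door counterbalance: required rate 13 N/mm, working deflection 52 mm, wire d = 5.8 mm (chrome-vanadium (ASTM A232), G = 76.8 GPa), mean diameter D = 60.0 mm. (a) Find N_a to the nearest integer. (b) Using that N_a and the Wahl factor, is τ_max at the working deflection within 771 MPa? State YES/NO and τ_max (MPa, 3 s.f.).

(a) 4 coils; (b) YES, τ_max = 584 MPa

N_a = Gd⁴/(8D³k) = (76.8×10³)(5.8⁴)/(8·60.0³·13) = 3.869 → N_a = 4
Actual rate k = Gd⁴/(8D³·4) = 12.574 N/mm
Working load F = kδ = 12.574·52 = 653.84 N
C = 60.0/5.8 = 10.3448; K_W = (4C−1)/(4C−4)+0.615/C = 1.1397
τ_max = K_W·8FD/(πd³) = 1.1397·512.01 = 583.54 MPa
τ_max ≤ 771 MPa → acceptable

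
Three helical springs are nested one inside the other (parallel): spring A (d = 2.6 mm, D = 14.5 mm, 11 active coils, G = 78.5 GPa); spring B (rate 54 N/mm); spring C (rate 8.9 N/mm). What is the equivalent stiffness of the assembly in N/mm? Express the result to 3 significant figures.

k_A = Gd⁴/(8D³N_a) = (78.5×10³)(2.6⁴)/(8·14.5³·11) = 13.371 N/mm
Parallel: k_eq = 13.371 + 54 + 8.9 = 76.271 N/mm

76.3 N/mm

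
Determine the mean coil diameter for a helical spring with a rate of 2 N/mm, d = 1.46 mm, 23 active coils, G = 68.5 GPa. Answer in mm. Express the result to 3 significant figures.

D = (Gd⁴/(8N_a·k))^(1/3) = (68.5×10³·1.46⁴/(8·23·2))^(1/3)
  = (845.774)^(1/3) = 9.4570 mm

9.46 mm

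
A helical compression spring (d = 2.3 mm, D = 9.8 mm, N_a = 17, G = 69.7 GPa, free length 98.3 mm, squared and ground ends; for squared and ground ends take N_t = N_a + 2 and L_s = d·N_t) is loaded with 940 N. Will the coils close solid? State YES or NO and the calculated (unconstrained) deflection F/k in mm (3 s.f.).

k = Gd⁴/(8D³N_a) = (69.7×10³)(2.3⁴)/(8·9.8³·17) = 15.238 N/mm
N_t = 19; L_s = 2.3·19 = 43.7 mm; δ_solid = L₀ − L_s = 98.3 − 43.7 = 54.6 mm
δ = F/k = 940/15.238 = 61.688 mm
δ ≥ δ_solid → spring goes solid

YES, δ = 61.7 mm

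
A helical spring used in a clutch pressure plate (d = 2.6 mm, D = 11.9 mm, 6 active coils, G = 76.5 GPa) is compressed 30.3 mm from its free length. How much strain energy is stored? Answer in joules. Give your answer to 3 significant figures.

19.8 J

k = Gd⁴/(8D³N_a) = (76.5×10³)(2.6⁴)/(8·11.9³·6) = 43.219 N/mm
U = ½kδ² = 0.5 × 43.219 × 30.3² = 19839 N·mm = 19.839 J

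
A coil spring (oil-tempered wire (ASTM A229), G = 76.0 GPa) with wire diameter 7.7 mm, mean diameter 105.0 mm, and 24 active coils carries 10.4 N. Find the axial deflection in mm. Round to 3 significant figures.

8.65 mm

k = Gd⁴/(8D³N_a) = (76.0×10³)(7.7⁴)/(8·105.0³·24) = 1.202 N/mm
δ = F/k = 10.4 / 1.202 = 8.6522 mm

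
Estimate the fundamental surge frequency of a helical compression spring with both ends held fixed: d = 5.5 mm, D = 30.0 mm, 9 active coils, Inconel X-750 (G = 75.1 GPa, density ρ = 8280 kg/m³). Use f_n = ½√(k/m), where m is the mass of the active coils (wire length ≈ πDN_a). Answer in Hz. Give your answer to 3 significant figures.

k = Gd⁴/(8D³N_a) = (75.1×10³)(5.5⁴)/(8·30.0³·9) = 35.35 N/mm = 35350 N/m
Wire length L = πDN_a = π·30.0·9 = 848.23 mm
m = ρ·(πd²/4)·L = 8280 × 23.758×10⁻⁶ m² × 0.84823 m = 0.16686 kg
f_n = ½√(k/m) = 0.5·√(35350/0.16686) = 0.5·√(2.1185e+05) = 230.14 Hz

230 Hz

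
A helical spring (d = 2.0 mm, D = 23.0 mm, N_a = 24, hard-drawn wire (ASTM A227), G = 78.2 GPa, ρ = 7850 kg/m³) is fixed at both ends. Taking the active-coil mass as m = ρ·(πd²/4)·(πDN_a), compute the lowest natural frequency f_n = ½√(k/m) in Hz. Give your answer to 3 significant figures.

k = Gd⁴/(8D³N_a) = (78.2×10³)(2.0⁴)/(8·23.0³·24) = 0.5356 N/mm = 535.6 N/m
Wire length L = πDN_a = π·23.0·24 = 1734.2 mm
m = ρ·(πd²/4)·L = 7850 × 3.1416×10⁻⁶ m² × 1.7342 m = 0.042767 kg
f_n = ½√(k/m) = 0.5·√(535.6/0.042767) = 0.5·√(12524) = 55.955 Hz

56.0 Hz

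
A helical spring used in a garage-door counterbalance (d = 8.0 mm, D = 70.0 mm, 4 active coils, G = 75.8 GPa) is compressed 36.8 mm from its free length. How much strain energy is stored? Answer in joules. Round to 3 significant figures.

19.2 J

k = Gd⁴/(8D³N_a) = (75.8×10³)(8.0⁴)/(8·70.0³·4) = 28.287 N/mm
U = ½kδ² = 0.5 × 28.287 × 36.8² = 19154 N·mm = 19.154 J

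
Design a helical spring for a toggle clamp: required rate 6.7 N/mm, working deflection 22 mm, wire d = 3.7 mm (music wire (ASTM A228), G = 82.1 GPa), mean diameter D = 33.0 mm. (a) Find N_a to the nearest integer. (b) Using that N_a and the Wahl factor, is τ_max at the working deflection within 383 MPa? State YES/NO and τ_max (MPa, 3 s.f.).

(a) 8 coils; (b) YES, τ_max = 284 MPa

N_a = Gd⁴/(8D³k) = (82.1×10³)(3.7⁴)/(8·33.0³·6.7) = 7.988 → N_a = 8
Actual rate k = Gd⁴/(8D³·8) = 6.69 N/mm
Working load F = kδ = 6.69·22 = 147.18 N
C = 33.0/3.7 = 8.9189; K_W = (4C−1)/(4C−4)+0.615/C = 1.1637
τ_max = K_W·8FD/(πd³) = 1.1637·244.17 = 284.14 MPa
τ_max ≤ 383 MPa → acceptable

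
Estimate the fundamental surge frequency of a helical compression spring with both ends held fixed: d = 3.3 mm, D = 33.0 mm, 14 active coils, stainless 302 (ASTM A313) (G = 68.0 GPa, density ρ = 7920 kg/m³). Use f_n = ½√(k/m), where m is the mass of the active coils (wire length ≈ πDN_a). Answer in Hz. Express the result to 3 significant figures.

71.4 Hz

k = Gd⁴/(8D³N_a) = (68.0×10³)(3.3⁴)/(8·33.0³·14) = 2.0036 N/mm = 2003.6 N/m
Wire length L = πDN_a = π·33.0·14 = 1451.4 mm
m = ρ·(πd²/4)·L = 7920 × 8.553×10⁻⁶ m² × 1.4514 m = 0.098318 kg
f_n = ½√(k/m) = 0.5·√(2003.6/0.098318) = 0.5·√(20378) = 71.376 Hz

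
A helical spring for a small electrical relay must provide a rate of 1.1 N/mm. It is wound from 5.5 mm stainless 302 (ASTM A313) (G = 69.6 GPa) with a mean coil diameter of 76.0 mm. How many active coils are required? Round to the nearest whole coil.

N_a = Gd⁴/(8D³k) = (69.6×10³ × 5.5⁴)/(8 × 76.0³ × 1.1)
    = 6.36884e+07 / 3.86299e+06 = 16.49 → 16 coils

16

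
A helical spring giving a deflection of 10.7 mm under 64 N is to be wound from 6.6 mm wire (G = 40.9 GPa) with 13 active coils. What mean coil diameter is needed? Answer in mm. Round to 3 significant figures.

Required rate k = F/δ = 64/10.7 = 5.9813 N/mm
D = (Gd⁴/(8N_a·k))^(1/3) = (40.9×10³·6.6⁴/(8·13·5.9813))^(1/3)
  = (124758)^(1/3) = 49.9678 mm

50.0 mm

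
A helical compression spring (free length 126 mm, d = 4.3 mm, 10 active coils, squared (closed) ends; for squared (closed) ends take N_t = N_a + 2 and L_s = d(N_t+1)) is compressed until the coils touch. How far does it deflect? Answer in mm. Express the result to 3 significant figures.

N_t = 12; L_s = 4.3·13 = 55.9 mm
δ_solid = L₀ − L_s = 126 − 55.9 = 70.1 mm

70.1 mm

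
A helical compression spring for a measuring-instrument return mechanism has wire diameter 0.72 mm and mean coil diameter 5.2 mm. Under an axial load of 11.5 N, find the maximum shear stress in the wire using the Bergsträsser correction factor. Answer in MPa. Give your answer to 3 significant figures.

487 MPa

Spring index C = D/d = 5.2/0.72 = 7.2222
K_B = (4C+2)/(4C−3) = 30.889/25.889 = 1.1931
τ₀ = 8FD/(πd³) = 8·11.5·5.2/(π·0.72³) = 478.4/1.1726 = 407.98 MPa
τ_max = K·τ₀ = 1.1931 × 407.98 = 486.78 MPa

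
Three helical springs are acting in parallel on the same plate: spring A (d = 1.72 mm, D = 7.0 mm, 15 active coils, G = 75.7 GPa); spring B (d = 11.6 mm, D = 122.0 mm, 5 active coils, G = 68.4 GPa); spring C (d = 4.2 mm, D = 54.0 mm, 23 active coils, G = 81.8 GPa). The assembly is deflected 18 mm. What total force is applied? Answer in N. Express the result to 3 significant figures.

k_A = Gd⁴/(8D³N_a) = (75.7×10³)(1.72⁴)/(8·7.0³·15) = 16.097 N/mm
k_B = Gd⁴/(8D³N_a) = (68.4×10³)(11.6⁴)/(8·122.0³·5) = 17.051 N/mm
k_C = Gd⁴/(8D³N_a) = (81.8×10³)(4.2⁴)/(8·54.0³·23) = 0.87852 N/mm
Parallel: k_eq = 16.097 + 17.051 + 0.87852 = 34.026 N/mm
F = k_eq·δ = 34.026·18 = 612.47 N

612 N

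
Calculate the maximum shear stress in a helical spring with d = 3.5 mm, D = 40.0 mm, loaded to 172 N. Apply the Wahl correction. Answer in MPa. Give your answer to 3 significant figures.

Spring index C = D/d = 40.0/3.5 = 11.4286
K_W = (4C−1)/(4C−4) + 0.615/C = 44.714/41.714 + 0.0538 = 1.1257
τ₀ = 8FD/(πd³) = 8·172·40.0/(π·3.5³) = 55040/134.7 = 408.62 MPa
τ_max = K·τ₀ = 1.1257 × 408.62 = 460 MPa

460 MPa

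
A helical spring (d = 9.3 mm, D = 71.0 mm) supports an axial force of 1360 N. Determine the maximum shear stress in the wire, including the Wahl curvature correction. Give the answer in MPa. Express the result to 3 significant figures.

Spring index C = D/d = 71.0/9.3 = 7.6344
K_W = (4C−1)/(4C−4) + 0.615/C = 29.538/26.538 + 0.0806 = 1.1936
τ₀ = 8FD/(πd³) = 8·1360·71.0/(π·9.3³) = 772480/2527 = 305.7 MPa
τ_max = K·τ₀ = 1.1936 × 305.7 = 364.88 MPa

365 MPa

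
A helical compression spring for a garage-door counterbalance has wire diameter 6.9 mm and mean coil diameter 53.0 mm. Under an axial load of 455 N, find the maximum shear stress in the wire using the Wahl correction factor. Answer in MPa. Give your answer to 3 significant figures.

223 MPa

Spring index C = D/d = 53.0/6.9 = 7.6812
K_W = (4C−1)/(4C−4) + 0.615/C = 29.725/26.725 + 0.0801 = 1.1923
τ₀ = 8FD/(πd³) = 8·455·53.0/(π·6.9³) = 192920/1032 = 186.93 MPa
τ_max = K·τ₀ = 1.1923 × 186.93 = 222.88 MPa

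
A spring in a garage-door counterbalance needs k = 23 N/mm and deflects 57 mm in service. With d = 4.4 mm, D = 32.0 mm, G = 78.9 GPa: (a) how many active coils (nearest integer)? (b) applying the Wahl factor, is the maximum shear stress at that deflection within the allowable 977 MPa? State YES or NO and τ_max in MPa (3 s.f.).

N_a = Gd⁴/(8D³k) = (78.9×10³)(4.4⁴)/(8·32.0³·23) = 4.905 → N_a = 5
Actual rate k = Gd⁴/(8D³·5) = 22.562 N/mm
Working load F = kδ = 22.562·57 = 1286 N
C = 32.0/4.4 = 7.2727; K_W = (4C−1)/(4C−4)+0.615/C = 1.2041
τ_max = K_W·8FD/(πd³) = 1.2041·1230.2 = 1481.3 MPa
τ_max > 977 MPa → exceeds allowable

(a) 5 coils; (b) NO, τ_max = 1480 MPa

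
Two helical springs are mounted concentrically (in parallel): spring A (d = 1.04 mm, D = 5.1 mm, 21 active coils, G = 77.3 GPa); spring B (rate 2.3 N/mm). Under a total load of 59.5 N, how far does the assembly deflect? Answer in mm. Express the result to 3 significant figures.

9.36 mm

k_A = Gd⁴/(8D³N_a) = (77.3×10³)(1.04⁴)/(8·5.1³·21) = 4.0578 N/mm
Parallel: k_eq = 4.0578 + 2.3 = 6.3578 N/mm
δ = F/k_eq = 59.5/6.3578 = 9.3586 mm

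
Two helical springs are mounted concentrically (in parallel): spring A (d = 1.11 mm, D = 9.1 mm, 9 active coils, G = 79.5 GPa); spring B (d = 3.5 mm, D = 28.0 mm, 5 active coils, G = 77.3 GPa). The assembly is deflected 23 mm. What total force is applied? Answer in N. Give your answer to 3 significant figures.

k_A = Gd⁴/(8D³N_a) = (79.5×10³)(1.11⁴)/(8·9.1³·9) = 2.2243 N/mm
k_B = Gd⁴/(8D³N_a) = (77.3×10³)(3.5⁴)/(8·28.0³·5) = 13.21 N/mm
Parallel: k_eq = 2.2243 + 13.21 = 15.435 N/mm
F = k_eq·δ = 15.435·23 = 355 N

355 N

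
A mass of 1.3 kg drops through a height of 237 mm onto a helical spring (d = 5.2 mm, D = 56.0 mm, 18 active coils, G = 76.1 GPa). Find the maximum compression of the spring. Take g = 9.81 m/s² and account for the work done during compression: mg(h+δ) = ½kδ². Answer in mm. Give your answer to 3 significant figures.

58.5 mm

k = Gd⁴/(8D³N_a) = (76.1×10³)(5.2⁴)/(8·56.0³·18) = 2.2002 N/mm
W = mg = 1.3 × 9.81 = 12.753 N
½kδ² − Wδ − Wh = 0 → δ = (W + √(W² + 2kWh))/k
δ = (12.753 + √(162.64 + 13300.3))/2.2002 = (12.753 + 116.03)/2.2002 = 58.531 mm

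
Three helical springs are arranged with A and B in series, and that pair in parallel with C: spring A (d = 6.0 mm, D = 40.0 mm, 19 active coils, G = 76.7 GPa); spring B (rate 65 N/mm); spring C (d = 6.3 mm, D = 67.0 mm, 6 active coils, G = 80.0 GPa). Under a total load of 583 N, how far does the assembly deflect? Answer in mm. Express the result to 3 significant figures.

k_A = Gd⁴/(8D³N_a) = (76.7×10³)(6.0⁴)/(8·40.0³·19) = 10.218 N/mm
k_C = Gd⁴/(8D³N_a) = (80.0×10³)(6.3⁴)/(8·67.0³·6) = 8.7294 N/mm
Springs A,B series: k_AB = 1/(1/10.218+1/65) = 8.8301 N/mm; parallel with C: k_eq = 8.8301+8.7294 = 17.56 N/mm
δ = F/k_eq = 583/17.56 = 33.201 mm

33.2 mm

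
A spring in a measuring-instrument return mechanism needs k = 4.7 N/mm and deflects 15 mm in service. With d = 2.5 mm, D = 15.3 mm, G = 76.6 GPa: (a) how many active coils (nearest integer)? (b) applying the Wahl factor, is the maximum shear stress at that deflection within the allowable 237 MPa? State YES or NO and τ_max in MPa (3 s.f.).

(a) 22 coils; (b) YES, τ_max = 221 MPa

N_a = Gd⁴/(8D³k) = (76.6×10³)(2.5⁴)/(8·15.3³·4.7) = 22.22 → N_a = 22
Actual rate k = Gd⁴/(8D³·22) = 4.7468 N/mm
Working load F = kδ = 4.7468·15 = 71.202 N
C = 15.3/2.5 = 6.1200; K_W = (4C−1)/(4C−4)+0.615/C = 1.2470
τ_max = K_W·8FD/(πd³) = 1.2470·177.54 = 221.39 MPa
τ_max ≤ 237 MPa → acceptable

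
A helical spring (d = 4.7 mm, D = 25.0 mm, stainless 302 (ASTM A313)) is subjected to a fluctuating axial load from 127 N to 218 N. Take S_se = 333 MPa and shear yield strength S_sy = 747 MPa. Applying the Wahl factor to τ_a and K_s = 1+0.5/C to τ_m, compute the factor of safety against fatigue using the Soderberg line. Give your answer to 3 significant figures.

3.80

C = D/d = 25.0/4.7 = 5.3191; K_W = (4C−1)/(4C−4)+0.615/C = 1.2893; K_s = 1+0.5/C = 1.0940
F_a = (F_max−F_min)/2 = 45.5 N; F_m = (F_max+F_min)/2 = 172.5 N
τ_a = K_W·8F_aD/(πd³) = 1.2893 × 27.9 = 35.97 MPa
τ_m = K_s·8F_mD/(πd³) = 1.0940 × 105.77 = 115.72 MPa
Soderberg: 1/n_f = τ_a/S_se + τ_m/S_sy = 35.97/333 + 115.72/747 = 0.10802 + 0.15491 = 0.26293
n_f = 1/0.26293 = 3.803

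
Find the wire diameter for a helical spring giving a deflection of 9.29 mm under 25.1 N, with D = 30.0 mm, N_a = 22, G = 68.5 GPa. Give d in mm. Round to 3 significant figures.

3.70 mm

Required rate k = F/δ = 25.1/9.29 = 2.7018 N/mm
d = (8D³N_a·k / G)^(1/4) = (8·30.0³·22·2.7018 / (68.5×10³))^0.25
  = (187.43)^0.25 = 3.7001 mm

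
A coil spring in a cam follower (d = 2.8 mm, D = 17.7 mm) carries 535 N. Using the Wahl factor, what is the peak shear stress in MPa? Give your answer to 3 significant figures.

1360 MPa

Spring index C = D/d = 17.7/2.8 = 6.3214
K_W = (4C−1)/(4C−4) + 0.615/C = 24.286/21.286 + 0.0973 = 1.2382
τ₀ = 8FD/(πd³) = 8·535·17.7/(π·2.8³) = 75756/68.964 = 1098.5 MPa
τ_max = K·τ₀ = 1.2382 × 1098.5 = 1360.2 MPa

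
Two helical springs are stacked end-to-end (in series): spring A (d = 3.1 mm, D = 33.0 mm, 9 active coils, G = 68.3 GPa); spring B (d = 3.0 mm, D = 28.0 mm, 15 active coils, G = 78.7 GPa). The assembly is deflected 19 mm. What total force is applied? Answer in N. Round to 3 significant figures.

23.1 N

k_A = Gd⁴/(8D³N_a) = (68.3×10³)(3.1⁴)/(8·33.0³·9) = 2.4378 N/mm
k_B = Gd⁴/(8D³N_a) = (78.7×10³)(3.0⁴)/(8·28.0³·15) = 2.4199 N/mm
Series: 1/k_eq = 1/2.4378 + 1/2.4199 = 0.82344; k_eq = 1.2144 N/mm
F = k_eq·δ = 1.2144·19 = 23.074 N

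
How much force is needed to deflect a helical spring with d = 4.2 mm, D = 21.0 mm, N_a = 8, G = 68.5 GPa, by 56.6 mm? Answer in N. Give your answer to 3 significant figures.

k = Gd⁴/(8D³N_a) = (68.5×10³)(4.2⁴)/(8·21.0³·8) = 35.963 N/mm
F = k·δ = 35.963 × 56.6 = 2035.5 N

2040 N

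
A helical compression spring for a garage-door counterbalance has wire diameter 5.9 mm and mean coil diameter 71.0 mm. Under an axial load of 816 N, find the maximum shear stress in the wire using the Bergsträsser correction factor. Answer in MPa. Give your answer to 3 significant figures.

798 MPa

Spring index C = D/d = 71.0/5.9 = 12.0339
K_B = (4C+2)/(4C−3) = 50.136/45.136 = 1.1108
τ₀ = 8FD/(πd³) = 8·816·71.0/(π·5.9³) = 463488/645.22 = 718.34 MPa
τ_max = K·τ₀ = 1.1108 × 718.34 = 797.92 MPa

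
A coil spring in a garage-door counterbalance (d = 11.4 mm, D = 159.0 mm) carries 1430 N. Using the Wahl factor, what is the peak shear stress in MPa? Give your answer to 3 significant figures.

431 MPa

Spring index C = D/d = 159.0/11.4 = 13.9474
K_W = (4C−1)/(4C−4) + 0.615/C = 54.789/51.789 + 0.0441 = 1.1020
τ₀ = 8FD/(πd³) = 8·1430·159.0/(π·11.4³) = 1.81896e+06/4654.4 = 390.8 MPa
τ_max = K·τ₀ = 1.1020 × 390.8 = 430.67 MPa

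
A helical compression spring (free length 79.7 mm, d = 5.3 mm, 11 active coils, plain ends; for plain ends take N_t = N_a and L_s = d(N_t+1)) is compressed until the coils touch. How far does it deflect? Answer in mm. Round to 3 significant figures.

16.1 mm

N_t = 11; L_s = 5.3·12 = 63.6 mm
δ_solid = L₀ − L_s = 79.7 − 63.6 = 16.1 mm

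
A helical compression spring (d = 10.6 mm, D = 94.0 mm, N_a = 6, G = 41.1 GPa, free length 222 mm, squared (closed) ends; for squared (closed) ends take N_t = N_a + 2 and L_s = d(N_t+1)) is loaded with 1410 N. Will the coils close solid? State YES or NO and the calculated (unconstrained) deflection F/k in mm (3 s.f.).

k = Gd⁴/(8D³N_a) = (41.1×10³)(10.6⁴)/(8·94.0³·6) = 13.015 N/mm
N_t = 8; L_s = 10.6·9 = 95.4 mm; δ_solid = L₀ − L_s = 222 − 95.4 = 126.6 mm
δ = F/k = 1410/13.015 = 108.34 mm
δ < δ_solid → spring does not go solid

NO, δ = 108 mm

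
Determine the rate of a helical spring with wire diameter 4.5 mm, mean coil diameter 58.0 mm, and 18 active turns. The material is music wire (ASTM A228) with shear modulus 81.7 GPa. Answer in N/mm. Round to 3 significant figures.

1.19 N/mm

k = Gd⁴/(8D³N_a) = (81.7×10³ × 4.5⁴) / (8 × 58.0³ × 18)
  = 3.35021e+07 / 2.80961e+07 = 1.1924 N/mm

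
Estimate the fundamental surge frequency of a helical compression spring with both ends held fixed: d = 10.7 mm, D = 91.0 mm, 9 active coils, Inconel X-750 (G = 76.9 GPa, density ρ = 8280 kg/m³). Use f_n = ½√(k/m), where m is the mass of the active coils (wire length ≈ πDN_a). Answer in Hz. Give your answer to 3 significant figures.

k = Gd⁴/(8D³N_a) = (76.9×10³)(10.7⁴)/(8·91.0³·9) = 18.578 N/mm = 18578 N/m
Wire length L = πDN_a = π·91.0·9 = 2573 mm
m = ρ·(πd²/4)·L = 8280 × 89.92×10⁻⁶ m² × 2.573 m = 1.9157 kg
f_n = ½√(k/m) = 0.5·√(18578/1.9157) = 0.5·√(9698) = 49.239 Hz

49.2 Hz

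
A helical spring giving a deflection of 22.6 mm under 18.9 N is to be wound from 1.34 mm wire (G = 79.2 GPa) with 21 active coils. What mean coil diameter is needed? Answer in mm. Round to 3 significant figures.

Required rate k = F/δ = 18.9/22.6 = 0.83628 N/mm
D = (Gd⁴/(8N_a·k))^(1/3) = (79.2×10³·1.34⁴/(8·21·0.83628))^(1/3)
  = (1817.53)^(1/3) = 12.2038 mm

12.2 mm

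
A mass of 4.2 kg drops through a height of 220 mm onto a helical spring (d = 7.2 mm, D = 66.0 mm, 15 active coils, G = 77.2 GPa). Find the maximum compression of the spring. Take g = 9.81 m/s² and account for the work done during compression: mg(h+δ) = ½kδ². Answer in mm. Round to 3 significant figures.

62.2 mm

k = Gd⁴/(8D³N_a) = (77.2×10³)(7.2⁴)/(8·66.0³·15) = 6.0136 N/mm
W = mg = 4.2 × 9.81 = 41.202 N
½kδ² − Wδ − Wh = 0 → δ = (W + √(W² + 2kWh))/k
δ = (41.202 + √(1697.6 + 109020))/6.0136 = (41.202 + 332.74)/6.0136 = 62.183 mm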